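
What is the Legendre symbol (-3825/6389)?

-1

Reduce the numerator: -3825 ≡ 2564 (mod 6389), so (-3825/6389) = (2564/6389).
Factor out 2: 2564 = 2^2·641. Since 6389 ≡ 5 (mod 8), (2/6389) = -1, and (2/6389)^2 = +1. Now have (641/6389).
641 ≡ 1 (mod 4), so quadratic reciprocity gives (641/6389) = (6389/641). Reduce: 6389 ≡ 620 (mod 641). Now have (620/641).
Factor out 2: 620 = 2^2·155. Since 641 ≡ 1 (mod 8), (2/641) = +1, and (2/641)^2 = +1. Now have (155/641).
641 ≡ 1 (mod 4), so quadratic reciprocity gives (155/641) = (641/155). Reduce: 641 ≡ 21 (mod 155). Now have (21/155).
21 ≡ 1 (mod 4), so quadratic reciprocity gives (21/155) = (155/21). Reduce: 155 ≡ 8 (mod 21). Now have (8/21).
Factor out 2: 8 = 2^3. Since 21 ≡ 5 (mod 8), (2/21) = -1, and (2/21)^3 = -1. Now have -(1/21).
(1/21) = 1. Collecting the sign factors: -1.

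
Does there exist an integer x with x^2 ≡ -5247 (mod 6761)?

Pull out -1: (-5247/6761) = (-1/6761)·(5247/6761). Since 6761 ≡ 1 (mod 4), (-1/6761) = +1. Now have (5247/6761).
6761 ≡ 1 (mod 4), so quadratic reciprocity gives (5247/6761) = (6761/5247). Reduce: 6761 ≡ 1514 (mod 5247). Now have (1514/5247).
Factor out 2: 1514 = 2·757. Since 5247 ≡ 7 (mod 8), (2/5247) = +1. Now have (757/5247).
757 ≡ 1 (mod 4), so quadratic reciprocity gives (757/5247) = (5247/757). Reduce: 5247 ≡ 705 (mod 757). Now have (705/757).
705 ≡ 1 (mod 4), so quadratic reciprocity gives (705/757) = (757/705). Reduce: 757 ≡ 52 (mod 705). Now have (52/705).
Factor out 2: 52 = 2^2·13. Since 705 ≡ 1 (mod 8), (2/705) = +1, and (2/705)^2 = +1. Now have (13/705).
13 ≡ 1 (mod 4), so quadratic reciprocity gives (13/705) = (705/13). Reduce: 705 ≡ 3 (mod 13). Now have (3/13).
13 ≡ 1 (mod 4), so quadratic reciprocity gives (3/13) = (13/3). Reduce: 13 ≡ 1 (mod 3). Now have (1/3).
(1/3) = 1. Collecting the sign factors: 1.
(-5247/6761) = 1, and 6761 is prime, so -5247 is a quadratic residue mod 6761.

yes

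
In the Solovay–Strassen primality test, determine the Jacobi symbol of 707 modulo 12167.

(707|12167)
  = -(12167|707)    [QR: both ≡ 3 mod 4, sign flips]
  = -(148|707)    [12167 ≡ 148 mod 707]
  = -(37|707)    [707 ≡ 3 mod 8 ⇒ (2|707)^2 = +1]
  = -(707|37)    [QR: 37 ≡ 1 mod 4, sign kept]
  = -(4|37)    [707 ≡ 4 mod 37]
  = -(1|37)    [37 ≡ 5 mod 8 ⇒ (2|37)^2 = +1]
  = -1    [(1|37) = 1]

-1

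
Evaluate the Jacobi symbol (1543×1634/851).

By multiplicativity, (1543·1634/851) = (1543/851)·(1634/851).
First factor (1543/851):
(1543/851)
  = (692/851)    [1543 ≡ 692 mod 851]
  = (173/851)    [851 ≡ 3 mod 8 ⇒ (2/851)^2 = +1]
  = (851/173)    [QR: 173 ≡ 1 mod 4, sign kept]
  = (159/173)    [851 ≡ 159 mod 173]
  = (173/159)    [QR: 173 ≡ 1 mod 4, sign kept]
  = (14/159)    [173 ≡ 14 mod 159]
  = (7/159)    [159 ≡ 7 mod 8 ⇒ (2/159) = +1]
  = -(159/7)    [QR: both ≡ 3 mod 4, sign flips]
  = -(5/7)    [159 ≡ 5 mod 7]
  = -(7/5)    [QR: 5 ≡ 1 mod 4, sign kept]
  = -(2/5)    [7 ≡ 2 mod 5]
  = (1/5)    [5 ≡ 5 mod 8 ⇒ (2/5) = -1]
  = 1    [(1/5) = 1]
Second factor (1634/851):
(1634/851)
  = (783/851)    [1634 ≡ 783 mod 851]
  = -(851/783)    [QR: both ≡ 3 mod 4, sign flips]
  = -(68/783)    [851 ≡ 68 mod 783]
  = -(17/783)    [783 ≡ 7 mod 8 ⇒ (2/783)^2 = +1]
  = -(783/17)    [QR: 17 ≡ 1 mod 4, sign kept]
  = -(1/17)    [783 ≡ 1 mod 17]
  = -1    [(1/17) = 1]
Product: (1)·(-1) = -1.

-1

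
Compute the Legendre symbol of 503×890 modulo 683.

-1

By multiplicativity, (503·890/683) = (503/683)·(890/683).
First factor (503/683):
Both 503 ≡ 3 and 683 ≡ 3 (mod 4), so reciprocity gives (503/683) = -(683/503). Reduce: 683 ≡ 180 (mod 503). Now have -(180/503).
Factor out 2: 180 = 2^2·45. Since 503 ≡ 7 (mod 8), (2/503) = +1, and (2/503)^2 = +1. Now have -(45/503).
45 ≡ 1 (mod 4), so quadratic reciprocity gives (45/503) = (503/45). Reduce: 503 ≡ 8 (mod 45). Now have -(8/45).
Factor out 2: 8 = 2^3. Since 45 ≡ 5 (mod 8), (2/45) = -1, and (2/45)^3 = -1. Now have (1/45).
(1/45) = 1. Collecting the sign factors: 1.
Second factor (890/683):
Reduce the numerator: 890 ≡ 207 (mod 683), so (890/683) = (207/683).
Both 207 ≡ 3 and 683 ≡ 3 (mod 4), so reciprocity gives (207/683) = -(683/207). Reduce: 683 ≡ 62 (mod 207). Now have -(62/207).
Factor out 2: 62 = 2·31. Since 207 ≡ 7 (mod 8), (2/207) = +1. Now have -(31/207).
Both 31 ≡ 3 and 207 ≡ 3 (mod 4), so reciprocity gives (31/207) = -(207/31). Reduce: 207 ≡ 21 (mod 31). Now have (21/31).
21 ≡ 1 (mod 4), so quadratic reciprocity gives (21/31) = (31/21). Reduce: 31 ≡ 10 (mod 21). Now have (10/21).
Factor out 2: 10 = 2·5. Since 21 ≡ 5 (mod 8), (2/21) = -1. Now have -(5/21).
5 ≡ 1 (mod 4), so quadratic reciprocity gives (5/21) = (21/5). Reduce: 21 ≡ 1 (mod 5). Now have -(1/5).
(1/5) = 1. Collecting the sign factors: -1.
Product: (1)·(-1) = -1.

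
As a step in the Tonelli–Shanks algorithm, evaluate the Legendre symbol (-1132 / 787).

Reduce the numerator: -1132 ≡ 442 (mod 787), so (-1132 / 787) = (442 / 787).
Factor out 2: 442 = 2·221. Since 787 ≡ 3 (mod 8), (2 / 787) = -1. Now have -(221 / 787).
221 ≡ 1 (mod 4), so quadratic reciprocity gives (221 / 787) = (787 / 221). Reduce: 787 ≡ 124 (mod 221). Now have -(124 / 221).
Factor out 2: 124 = 2^2·31. Since 221 ≡ 5 (mod 8), (2 / 221) = -1, and (2 / 221)^2 = +1. Now have -(31 / 221).
221 ≡ 1 (mod 4), so quadratic reciprocity gives (31 / 221) = (221 / 31). Reduce: 221 ≡ 4 (mod 31). Now have -(4 / 31).
Factor out 2: 4 = 2^2. Since 31 ≡ 7 (mod 8), (2 / 31) = +1, and (2 / 31)^2 = +1. Now have -(1 / 31).
(1 / 31) = 1. Collecting the sign factors: -1.

-1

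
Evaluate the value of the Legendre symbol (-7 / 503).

(-7 / 503)
  = -(7 / 503)    [503 ≡ 3 mod 4 ⇒ (-1 / 503) = -1]
  = (503 / 7)    [QR: both ≡ 3 mod 4, sign flips]
  = (6 / 7)    [503 ≡ 6 mod 7]
  = (3 / 7)    [7 ≡ 7 mod 8 ⇒ (2 / 7) = +1]
  = -(7 / 3)    [QR: both ≡ 3 mod 4, sign flips]
  = -(1 / 3)    [7 ≡ 1 mod 3]
  = -1    [(1 / 3) = 1]

-1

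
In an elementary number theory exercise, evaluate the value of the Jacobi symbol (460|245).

Reduce the numerator: 460 ≡ 215 (mod 245), so (460|245) = (215|245).
245 ≡ 1 (mod 4), so quadratic reciprocity gives (215|245) = (245|215). Reduce: 245 ≡ 30 (mod 215). Now have (30|215).
Factor out 2: 30 = 2·15. Since 215 ≡ 7 (mod 8), (2|215) = +1. Now have (15|215).
Both 15 ≡ 3 and 215 ≡ 3 (mod 4), so reciprocity gives (15|215) = -(215|15). Reduce: 215 ≡ 5 (mod 15). Now have -(5|15).
5 ≡ 1 (mod 4), so quadratic reciprocity gives (5|15) = (15|5). Reduce: 15 ≡ 0 (mod 5). Now have -(0|5).
The numerator is now 0 with denominator 5 > 1: the symbol is 0.

0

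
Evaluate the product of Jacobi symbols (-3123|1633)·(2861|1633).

By multiplicativity, (-3123·2861|1633) = (-3123|1633)·(2861|1633).
First factor (-3123|1633):
(-3123|1633)
  = (3123|1633)    [1633 ≡ 1 mod 4 ⇒ (-1|1633) = +1]
  = (1490|1633)    [3123 ≡ 1490 mod 1633]
  = (745|1633)    [1633 ≡ 1 mod 8 ⇒ (2|1633) = +1]
  = (1633|745)    [QR: 745 ≡ 1 mod 4, sign kept]
  = (143|745)    [1633 ≡ 143 mod 745]
  = (745|143)    [QR: 745 ≡ 1 mod 4, sign kept]
  = (30|143)    [745 ≡ 30 mod 143]
  = (15|143)    [143 ≡ 7 mod 8 ⇒ (2|143) = +1]
  = -(143|15)    [QR: both ≡ 3 mod 4, sign flips]
  = -(8|15)    [143 ≡ 8 mod 15]
  = -(1|15)    [15 ≡ 7 mod 8 ⇒ (2|15)^3 = +1]
  = -1    [(1|15) = 1]
Second factor (2861|1633):
(2861|1633)
  = (1228|1633)    [2861 ≡ 1228 mod 1633]
  = (307|1633)    [1633 ≡ 1 mod 8 ⇒ (2|1633)^2 = +1]
  = (1633|307)    [QR: 1633 ≡ 1 mod 4, sign kept]
  = (98|307)    [1633 ≡ 98 mod 307]
  = -(49|307)    [307 ≡ 3 mod 8 ⇒ (2|307) = -1]
  = -(307|49)    [QR: 49 ≡ 1 mod 4, sign kept]
  = -(13|49)    [307 ≡ 13 mod 49]
  = -(49|13)    [QR: 13 ≡ 1 mod 4, sign kept]
  = -(10|13)    [49 ≡ 10 mod 13]
  = (5|13)    [13 ≡ 5 mod 8 ⇒ (2|13) = -1]
  = (13|5)    [QR: 5 ≡ 1 mod 4, sign kept]
  = (3|5)    [13 ≡ 3 mod 5]
  = (5|3)    [QR: 5 ≡ 1 mod 4, sign kept]
  = (2|3)    [5 ≡ 2 mod 3]
  = -(1|3)    [3 ≡ 3 mod 8 ⇒ (2|3) = -1]
  = -1    [(1|3) = 1]
Product: (-1)·(-1) = 1.

1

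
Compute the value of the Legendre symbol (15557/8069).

(15557/8069)
  = (7488/8069)    [15557 ≡ 7488 mod 8069]
  = (117/8069)    [8069 ≡ 5 mod 8 ⇒ (2/8069)^6 = +1]
  = (8069/117)    [QR: 117 ≡ 1 mod 4, sign kept]
  = (113/117)    [8069 ≡ 113 mod 117]
  = (117/113)    [QR: 113 ≡ 1 mod 4, sign kept]
  = (4/113)    [117 ≡ 4 mod 113]
  = (1/113)    [113 ≡ 1 mod 8 ⇒ (2/113)^2 = +1]
  = 1    [(1/113) = 1]

1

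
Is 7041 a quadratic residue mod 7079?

7041 ≡ 1 (mod 4), so quadratic reciprocity gives (7041/7079) = (7079/7041). Reduce: 7079 ≡ 38 (mod 7041). Now have (38/7041).
Factor out 2: 38 = 2·19. Since 7041 ≡ 1 (mod 8), (2/7041) = +1. Now have (19/7041).
7041 ≡ 1 (mod 4), so quadratic reciprocity gives (19/7041) = (7041/19). Reduce: 7041 ≡ 11 (mod 19). Now have (11/19).
Both 11 ≡ 3 and 19 ≡ 3 (mod 4), so reciprocity gives (11/19) = -(19/11). Reduce: 19 ≡ 8 (mod 11). Now have -(8/11).
Factor out 2: 8 = 2^3. Since 11 ≡ 3 (mod 8), (2/11) = -1, and (2/11)^3 = -1. Now have (1/11).
(1/11) = 1. Collecting the sign factors: 1.
The Legendre symbol is 1, so x^2 ≡ 7041 (mod 7079) has solution.

yes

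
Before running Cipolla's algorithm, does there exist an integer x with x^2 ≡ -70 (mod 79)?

yes

Pull out -1: (-70/79) = (-1/79)·(70/79). Since 79 ≡ 3 (mod 4), (-1/79) = -1. Now have -(70/79).
Factor out 2: 70 = 2·35. Since 79 ≡ 7 (mod 8), (2/79) = +1. Now have -(35/79).
Both 35 ≡ 3 and 79 ≡ 3 (mod 4), so reciprocity gives (35/79) = -(79/35). Reduce: 79 ≡ 9 (mod 35). Now have (9/35).
9 ≡ 1 (mod 4), so quadratic reciprocity gives (9/35) = (35/9). Reduce: 35 ≡ 8 (mod 9). Now have (8/9).
Factor out 2: 8 = 2^3. Since 9 ≡ 1 (mod 8), (2/9) = +1, and (2/9)^3 = +1. Now have (1/9).
(1/9) = 1. Collecting the sign factors: 1.
(-70/79) = 1, and 79 is prime, so -70 is a quadratic residue mod 79.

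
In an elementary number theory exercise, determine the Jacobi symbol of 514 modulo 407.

Reduce the numerator: 514 ≡ 107 (mod 407), so (514/407) = (107/407).
Both 107 ≡ 3 and 407 ≡ 3 (mod 4), so reciprocity gives (107/407) = -(407/107). Reduce: 407 ≡ 86 (mod 107). Now have -(86/107).
Factor out 2: 86 = 2·43. Since 107 ≡ 3 (mod 8), (2/107) = -1. Now have (43/107).
Both 43 ≡ 3 and 107 ≡ 3 (mod 4), so reciprocity gives (43/107) = -(107/43). Reduce: 107 ≡ 21 (mod 43). Now have -(21/43).
21 ≡ 1 (mod 4), so quadratic reciprocity gives (21/43) = (43/21). Reduce: 43 ≡ 1 (mod 21). Now have -(1/21).
(1/21) = 1. Collecting the sign factors: -1.

-1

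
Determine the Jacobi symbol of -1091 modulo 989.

-1

Pull out -1: (-1091|989) = (-1|989)·(1091|989). Since 989 ≡ 1 (mod 4), (-1|989) = +1. Now have (1091|989).
Reduce the numerator: 1091 ≡ 102 (mod 989), so (1091|989) = (102|989).
Factor out 2: 102 = 2·51. Since 989 ≡ 5 (mod 8), (2|989) = -1. Now have -(51|989).
989 ≡ 1 (mod 4), so quadratic reciprocity gives (51|989) = (989|51). Reduce: 989 ≡ 20 (mod 51). Now have -(20|51).
Factor out 2: 20 = 2^2·5. Since 51 ≡ 3 (mod 8), (2|51) = -1, and (2|51)^2 = +1. Now have -(5|51).
5 ≡ 1 (mod 4), so quadratic reciprocity gives (5|51) = (51|5). Reduce: 51 ≡ 1 (mod 5). Now have -(1|5).
(1|5) = 1. Collecting the sign factors: -1.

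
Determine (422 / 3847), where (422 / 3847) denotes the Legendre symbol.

-1

Factor out 2: 422 = 2·211. Since 3847 ≡ 7 (mod 8), (2 / 3847) = +1. Now have (211 / 3847).
Both 211 ≡ 3 and 3847 ≡ 3 (mod 4), so reciprocity gives (211 / 3847) = -(3847 / 211). Reduce: 3847 ≡ 49 (mod 211). Now have -(49 / 211).
49 ≡ 1 (mod 4), so quadratic reciprocity gives (49 / 211) = (211 / 49). Reduce: 211 ≡ 15 (mod 49). Now have -(15 / 49).
49 ≡ 1 (mod 4), so quadratic reciprocity gives (15 / 49) = (49 / 15). Reduce: 49 ≡ 4 (mod 15). Now have -(4 / 15).
Factor out 2: 4 = 2^2. Since 15 ≡ 7 (mod 8), (2 / 15) = +1, and (2 / 15)^2 = +1. Now have -(1 / 15).
(1 / 15) = 1. Collecting the sign factors: -1.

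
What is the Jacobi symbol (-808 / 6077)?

-1

(-808 / 6077)
  = (5269 / 6077)    [-808 ≡ 5269 mod 6077]
  = (6077 / 5269)    [QR: 5269 ≡ 1 mod 4, sign kept]
  = (808 / 5269)    [6077 ≡ 808 mod 5269]
  = -(101 / 5269)    [5269 ≡ 5 mod 8 ⇒ (2 / 5269)^3 = -1]
  = -(5269 / 101)    [QR: 101 ≡ 1 mod 4, sign kept]
  = -(17 / 101)    [5269 ≡ 17 mod 101]
  = -(101 / 17)    [QR: 17 ≡ 1 mod 4, sign kept]
  = -(16 / 17)    [101 ≡ 16 mod 17]
  = -(1 / 17)    [17 ≡ 1 mod 8 ⇒ (2 / 17)^4 = +1]
  = -1    [(1 / 17) = 1]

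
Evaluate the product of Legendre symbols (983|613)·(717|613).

1

By multiplicativity, (983·717|613) = (983|613)·(717|613).
First factor (983|613):
(983|613)
  = (370|613)    [983 ≡ 370 mod 613]
  = -(185|613)    [613 ≡ 5 mod 8 ⇒ (2|613) = -1]
  = -(613|185)    [QR: 185 ≡ 1 mod 4, sign kept]
  = -(58|185)    [613 ≡ 58 mod 185]
  = -(29|185)    [185 ≡ 1 mod 8 ⇒ (2|185) = +1]
  = -(185|29)    [QR: 29 ≡ 1 mod 4, sign kept]
  = -(11|29)    [185 ≡ 11 mod 29]
  = -(29|11)    [QR: 29 ≡ 1 mod 4, sign kept]
  = -(7|11)    [29 ≡ 7 mod 11]
  = (11|7)    [QR: both ≡ 3 mod 4, sign flips]
  = (4|7)    [11 ≡ 4 mod 7]
  = (1|7)    [7 ≡ 7 mod 8 ⇒ (2|7)^2 = +1]
  = 1    [(1|7) = 1]
Second factor (717|613):
(717|613)
  = (104|613)    [717 ≡ 104 mod 613]
  = -(13|613)    [613 ≡ 5 mod 8 ⇒ (2|613)^3 = -1]
  = -(613|13)    [QR: 13 ≡ 1 mod 4, sign kept]
  = -(2|13)    [613 ≡ 2 mod 13]
  = (1|13)    [13 ≡ 5 mod 8 ⇒ (2|13) = -1]
  = 1    [(1|13) = 1]
Product: (1)·(1) = 1.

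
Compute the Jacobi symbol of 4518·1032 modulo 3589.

-1

By multiplicativity, (4518·1032/3589) = (4518/3589)·(1032/3589).
First factor (4518/3589):
(4518/3589)
  = (929/3589)    [4518 ≡ 929 mod 3589]
  = (3589/929)    [QR: 929 ≡ 1 mod 4, sign kept]
  = (802/929)    [3589 ≡ 802 mod 929]
  = (401/929)    [929 ≡ 1 mod 8 ⇒ (2/929) = +1]
  = (929/401)    [QR: 401 ≡ 1 mod 4, sign kept]
  = (127/401)    [929 ≡ 127 mod 401]
  = (401/127)    [QR: 401 ≡ 1 mod 4, sign kept]
  = (20/127)    [401 ≡ 20 mod 127]
  = (5/127)    [127 ≡ 7 mod 8 ⇒ (2/127)^2 = +1]
  = (127/5)    [QR: 5 ≡ 1 mod 4, sign kept]
  = (2/5)    [127 ≡ 2 mod 5]
  = -(1/5)    [5 ≡ 5 mod 8 ⇒ (2/5) = -1]
  = -1    [(1/5) = 1]
Second factor (1032/3589):
(1032/3589)
  = -(129/3589)    [3589 ≡ 5 mod 8 ⇒ (2/3589)^3 = -1]
  = -(3589/129)    [QR: 129 ≡ 1 mod 4, sign kept]
  = -(106/129)    [3589 ≡ 106 mod 129]
  = -(53/129)    [129 ≡ 1 mod 8 ⇒ (2/129) = +1]
  = -(129/53)    [QR: 53 ≡ 1 mod 4, sign kept]
  = -(23/53)    [129 ≡ 23 mod 53]
  = -(53/23)    [QR: 53 ≡ 1 mod 4, sign kept]
  = -(7/23)    [53 ≡ 7 mod 23]
  = (23/7)    [QR: both ≡ 3 mod 4, sign flips]
  = (2/7)    [23 ≡ 2 mod 7]
  = (1/7)    [7 ≡ 7 mod 8 ⇒ (2/7) = +1]
  = 1    [(1/7) = 1]
Product: (-1)·(1) = -1.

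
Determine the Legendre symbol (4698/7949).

(4698/7949)
  = -(2349/7949)    [7949 ≡ 5 mod 8 ⇒ (2/7949) = -1]
  = -(7949/2349)    [QR: 2349 ≡ 1 mod 4, sign kept]
  = -(902/2349)    [7949 ≡ 902 mod 2349]
  = (451/2349)    [2349 ≡ 5 mod 8 ⇒ (2/2349) = -1]
  = (2349/451)    [QR: 2349 ≡ 1 mod 4, sign kept]
  = (94/451)    [2349 ≡ 94 mod 451]
  = -(47/451)    [451 ≡ 3 mod 8 ⇒ (2/451) = -1]
  = (451/47)    [QR: both ≡ 3 mod 4, sign flips]
  = (28/47)    [451 ≡ 28 mod 47]
  = (7/47)    [47 ≡ 7 mod 8 ⇒ (2/47)^2 = +1]
  = -(47/7)    [QR: both ≡ 3 mod 4, sign flips]
  = -(5/7)    [47 ≡ 5 mod 7]
  = -(7/5)    [QR: 5 ≡ 1 mod 4, sign kept]
  = -(2/5)    [7 ≡ 2 mod 5]
  = (1/5)    [5 ≡ 5 mod 8 ⇒ (2/5) = -1]
  = 1    [(1/5) = 1]

1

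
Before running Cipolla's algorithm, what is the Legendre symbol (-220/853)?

(-220/853)
  = (633/853)    [-220 ≡ 633 mod 853]
  = (853/633)    [QR: 633 ≡ 1 mod 4, sign kept]
  = (220/633)    [853 ≡ 220 mod 633]
  = (55/633)    [633 ≡ 1 mod 8 ⇒ (2/633)^2 = +1]
  = (633/55)    [QR: 633 ≡ 1 mod 4, sign kept]
  = (28/55)    [633 ≡ 28 mod 55]
  = (7/55)    [55 ≡ 7 mod 8 ⇒ (2/55)^2 = +1]
  = -(55/7)    [QR: both ≡ 3 mod 4, sign flips]
  = -(6/7)    [55 ≡ 6 mod 7]
  = -(3/7)    [7 ≡ 7 mod 8 ⇒ (2/7) = +1]
  = (7/3)    [QR: both ≡ 3 mod 4, sign flips]
  = (1/3)    [7 ≡ 1 mod 3]
  = 1    [(1/3) = 1]

1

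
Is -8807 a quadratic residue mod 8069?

Pull out -1: (-8807|8069) = (-1|8069)·(8807|8069). Since 8069 ≡ 1 (mod 4), (-1|8069) = +1. Now have (8807|8069).
Reduce the numerator: 8807 ≡ 738 (mod 8069), so (8807|8069) = (738|8069).
Factor out 2: 738 = 2·369. Since 8069 ≡ 5 (mod 8), (2|8069) = -1. Now have -(369|8069).
369 ≡ 1 (mod 4), so quadratic reciprocity gives (369|8069) = (8069|369). Reduce: 8069 ≡ 320 (mod 369). Now have -(320|369).
Factor out 2: 320 = 2^6·5. Since 369 ≡ 1 (mod 8), (2|369) = +1, and (2|369)^6 = +1. Now have -(5|369).
5 ≡ 1 (mod 4), so quadratic reciprocity gives (5|369) = (369|5). Reduce: 369 ≡ 4 (mod 5). Now have -(4|5).
Factor out 2: 4 = 2^2. Since 5 ≡ 5 (mod 8), (2|5) = -1, and (2|5)^2 = +1. Now have -(1|5).
(1|5) = 1. Collecting the sign factors: -1.
(-8807|8069) = -1, and 8069 is prime, so -8807 is not a quadratic residue mod 8069.

no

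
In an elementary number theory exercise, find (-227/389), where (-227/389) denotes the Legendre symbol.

-1

(-227/389)
  = (227/389)    [389 ≡ 1 mod 4 ⇒ (-1/389) = +1]
  = (389/227)    [QR: 389 ≡ 1 mod 4, sign kept]
  = (162/227)    [389 ≡ 162 mod 227]
  = -(81/227)    [227 ≡ 3 mod 8 ⇒ (2/227) = -1]
  = -(227/81)    [QR: 81 ≡ 1 mod 4, sign kept]
  = -(65/81)    [227 ≡ 65 mod 81]
  = -(81/65)    [QR: 65 ≡ 1 mod 4, sign kept]
  = -(16/65)    [81 ≡ 16 mod 65]
  = -(1/65)    [65 ≡ 1 mod 8 ⇒ (2/65)^4 = +1]
  = -1    [(1/65) = 1]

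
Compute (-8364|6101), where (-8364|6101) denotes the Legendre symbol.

-1

(-8364|6101)
  = (3838|6101)    [-8364 ≡ 3838 mod 6101]
  = -(1919|6101)    [6101 ≡ 5 mod 8 ⇒ (2|6101) = -1]
  = -(6101|1919)    [QR: 6101 ≡ 1 mod 4, sign kept]
  = -(344|1919)    [6101 ≡ 344 mod 1919]
  = -(43|1919)    [1919 ≡ 7 mod 8 ⇒ (2|1919)^3 = +1]
  = (1919|43)    [QR: both ≡ 3 mod 4, sign flips]
  = (27|43)    [1919 ≡ 27 mod 43]
  = -(43|27)    [QR: both ≡ 3 mod 4, sign flips]
  = -(16|27)    [43 ≡ 16 mod 27]
  = -(1|27)    [27 ≡ 3 mod 8 ⇒ (2|27)^4 = +1]
  = -1    [(1|27) = 1]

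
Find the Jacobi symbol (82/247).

Factor out 2: 82 = 2·41. Since 247 ≡ 7 (mod 8), (2/247) = +1. Now have (41/247).
41 ≡ 1 (mod 4), so quadratic reciprocity gives (41/247) = (247/41). Reduce: 247 ≡ 1 (mod 41). Now have (1/41).
(1/41) = 1. Collecting the sign factors: 1.

1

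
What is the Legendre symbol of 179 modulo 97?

(179/97)
  = (82/97)    [179 ≡ 82 mod 97]
  = (41/97)    [97 ≡ 1 mod 8 ⇒ (2/97) = +1]
  = (97/41)    [QR: 41 ≡ 1 mod 4, sign kept]
  = (15/41)    [97 ≡ 15 mod 41]
  = (41/15)    [QR: 41 ≡ 1 mod 4, sign kept]
  = (11/15)    [41 ≡ 11 mod 15]
  = -(15/11)    [QR: both ≡ 3 mod 4, sign flips]
  = -(4/11)    [15 ≡ 4 mod 11]
  = -(1/11)    [11 ≡ 3 mod 8 ⇒ (2/11)^2 = +1]
  = -1    [(1/11) = 1]

-1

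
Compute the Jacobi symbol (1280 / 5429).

1

Factor out 2: 1280 = 2^8·5. Since 5429 ≡ 5 (mod 8), (2 / 5429) = -1, and (2 / 5429)^8 = +1. Now have (5 / 5429).
5 ≡ 1 (mod 4), so quadratic reciprocity gives (5 / 5429) = (5429 / 5). Reduce: 5429 ≡ 4 (mod 5). Now have (4 / 5).
Factor out 2: 4 = 2^2. Since 5 ≡ 5 (mod 8), (2 / 5) = -1, and (2 / 5)^2 = +1. Now have (1 / 5).
(1 / 5) = 1. Collecting the sign factors: 1.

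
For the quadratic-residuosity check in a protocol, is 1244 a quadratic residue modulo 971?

Reduce the numerator: 1244 ≡ 273 (mod 971), so (1244|971) = (273|971).
273 ≡ 1 (mod 4), so quadratic reciprocity gives (273|971) = (971|273). Reduce: 971 ≡ 152 (mod 273). Now have (152|273).
Factor out 2: 152 = 2^3·19. Since 273 ≡ 1 (mod 8), (2|273) = +1, and (2|273)^3 = +1. Now have (19|273).
273 ≡ 1 (mod 4), so quadratic reciprocity gives (19|273) = (273|19). Reduce: 273 ≡ 7 (mod 19). Now have (7|19).
Both 7 ≡ 3 and 19 ≡ 3 (mod 4), so reciprocity gives (7|19) = -(19|7). Reduce: 19 ≡ 5 (mod 7). Now have -(5|7).
5 ≡ 1 (mod 4), so quadratic reciprocity gives (5|7) = (7|5). Reduce: 7 ≡ 2 (mod 5). Now have -(2|5).
Factor out 2: 2 = 2. Since 5 ≡ 5 (mod 8), (2|5) = -1. Now have (1|5).
(1|5) = 1. Collecting the sign factors: 1.
(1244|971) = 1, and 971 is prime, so 1244 is a quadratic residue mod 971.

yes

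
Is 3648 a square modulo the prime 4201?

no

(3648|4201)
  = (57|4201)    [4201 ≡ 1 mod 8 ⇒ (2|4201)^6 = +1]
  = (4201|57)    [QR: 57 ≡ 1 mod 4, sign kept]
  = (40|57)    [4201 ≡ 40 mod 57]
  = (5|57)    [57 ≡ 1 mod 8 ⇒ (2|57)^3 = +1]
  = (57|5)    [QR: 5 ≡ 1 mod 4, sign kept]
  = (2|5)    [57 ≡ 2 mod 5]
  = -(1|5)    [5 ≡ 5 mod 8 ⇒ (2|5) = -1]
  = -1    [(1|5) = 1]
The Legendre symbol is -1, so x^2 ≡ 3648 (mod 4201) has no solution.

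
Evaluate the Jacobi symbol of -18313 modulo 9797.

(-18313 / 9797)
  = (18313 / 9797)    [9797 ≡ 1 mod 4 ⇒ (-1 / 9797) = +1]
  = (8516 / 9797)    [18313 ≡ 8516 mod 9797]
  = (2129 / 9797)    [9797 ≡ 5 mod 8 ⇒ (2 / 9797)^2 = +1]
  = (9797 / 2129)    [QR: 2129 ≡ 1 mod 4, sign kept]
  = (1281 / 2129)    [9797 ≡ 1281 mod 2129]
  = (2129 / 1281)    [QR: 1281 ≡ 1 mod 4, sign kept]
  = (848 / 1281)    [2129 ≡ 848 mod 1281]
  = (53 / 1281)    [1281 ≡ 1 mod 8 ⇒ (2 / 1281)^4 = +1]
  = (1281 / 53)    [QR: 53 ≡ 1 mod 4, sign kept]
  = (9 / 53)    [1281 ≡ 9 mod 53]
  = (53 / 9)    [QR: 9 ≡ 1 mod 4, sign kept]
  = (8 / 9)    [53 ≡ 8 mod 9]
  = (1 / 9)    [9 ≡ 1 mod 8 ⇒ (2 / 9)^3 = +1]
  = 1    [(1 / 9) = 1]

1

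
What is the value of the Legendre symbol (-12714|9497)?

1

(-12714|9497)
  = (6280|9497)    [-12714 ≡ 6280 mod 9497]
  = (785|9497)    [9497 ≡ 1 mod 8 ⇒ (2|9497)^3 = +1]
  = (9497|785)    [QR: 785 ≡ 1 mod 4, sign kept]
  = (77|785)    [9497 ≡ 77 mod 785]
  = (785|77)    [QR: 77 ≡ 1 mod 4, sign kept]
  = (15|77)    [785 ≡ 15 mod 77]
  = (77|15)    [QR: 77 ≡ 1 mod 4, sign kept]
  = (2|15)    [77 ≡ 2 mod 15]
  = (1|15)    [15 ≡ 7 mod 8 ⇒ (2|15) = +1]
  = 1    [(1|15) = 1]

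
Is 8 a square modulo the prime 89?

yes

(8/89)
  = (1/89)    [89 ≡ 1 mod 8 ⇒ (2/89)^3 = +1]
  = 1    [(1/89) = 1]
The Legendre symbol is 1, so x^2 ≡ 8 (mod 89) has solution.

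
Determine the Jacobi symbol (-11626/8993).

Reduce the numerator: -11626 ≡ 6360 (mod 8993), so (-11626/8993) = (6360/8993).
Factor out 2: 6360 = 2^3·795. Since 8993 ≡ 1 (mod 8), (2/8993) = +1, and (2/8993)^3 = +1. Now have (795/8993).
8993 ≡ 1 (mod 4), so quadratic reciprocity gives (795/8993) = (8993/795). Reduce: 8993 ≡ 248 (mod 795). Now have (248/795).
Factor out 2: 248 = 2^3·31. Since 795 ≡ 3 (mod 8), (2/795) = -1, and (2/795)^3 = -1. Now have -(31/795).
Both 31 ≡ 3 and 795 ≡ 3 (mod 4), so reciprocity gives (31/795) = -(795/31). Reduce: 795 ≡ 20 (mod 31). Now have (20/31).
Factor out 2: 20 = 2^2·5. Since 31 ≡ 7 (mod 8), (2/31) = +1, and (2/31)^2 = +1. Now have (5/31).
5 ≡ 1 (mod 4), so quadratic reciprocity gives (5/31) = (31/5). Reduce: 31 ≡ 1 (mod 5). Now have (1/5).
(1/5) = 1. Collecting the sign factors: 1.

1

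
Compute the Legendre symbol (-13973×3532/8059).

By multiplicativity, (-13973·3532/8059) = (-13973/8059)·(3532/8059).
First factor (-13973/8059):
Pull out -1: (-13973/8059) = (-1/8059)·(13973/8059). Since 8059 ≡ 3 (mod 4), (-1/8059) = -1. Now have -(13973/8059).
Reduce the numerator: 13973 ≡ 5914 (mod 8059), so (13973/8059) = (5914/8059).
Factor out 2: 5914 = 2·2957. Since 8059 ≡ 3 (mod 8), (2/8059) = -1. Now have (2957/8059).
2957 ≡ 1 (mod 4), so quadratic reciprocity gives (2957/8059) = (8059/2957). Reduce: 8059 ≡ 2145 (mod 2957). Now have (2145/2957).
2145 ≡ 1 (mod 4), so quadratic reciprocity gives (2145/2957) = (2957/2145). Reduce: 2957 ≡ 812 (mod 2145). Now have (812/2145).
Factor out 2: 812 = 2^2·203. Since 2145 ≡ 1 (mod 8), (2/2145) = +1, and (2/2145)^2 = +1. Now have (203/2145).
2145 ≡ 1 (mod 4), so quadratic reciprocity gives (203/2145) = (2145/203). Reduce: 2145 ≡ 115 (mod 203). Now have (115/203).
Both 115 ≡ 3 and 203 ≡ 3 (mod 4), so reciprocity gives (115/203) = -(203/115). Reduce: 203 ≡ 88 (mod 115). Now have -(88/115).
Factor out 2: 88 = 2^3·11. Since 115 ≡ 3 (mod 8), (2/115) = -1, and (2/115)^3 = -1. Now have (11/115).
Both 11 ≡ 3 and 115 ≡ 3 (mod 4), so reciprocity gives (11/115) = -(115/11). Reduce: 115 ≡ 5 (mod 11). Now have -(5/11).
5 ≡ 1 (mod 4), so quadratic reciprocity gives (5/11) = (11/5). Reduce: 11 ≡ 1 (mod 5). Now have -(1/5).
(1/5) = 1. Collecting the sign factors: -1.
Second factor (3532/8059):
Factor out 2: 3532 = 2^2·883. Since 8059 ≡ 3 (mod 8), (2/8059) = -1, and (2/8059)^2 = +1. Now have (883/8059).
Both 883 ≡ 3 and 8059 ≡ 3 (mod 4), so reciprocity gives (883/8059) = -(8059/883). Reduce: 8059 ≡ 112 (mod 883). Now have -(112/883).
Factor out 2: 112 = 2^4·7. Since 883 ≡ 3 (mod 8), (2/883) = -1, and (2/883)^4 = +1. Now have -(7/883).
Both 7 ≡ 3 and 883 ≡ 3 (mod 4), so reciprocity gives (7/883) = -(883/7). Reduce: 883 ≡ 1 (mod 7). Now have (1/7).
(1/7) = 1. Collecting the sign factors: 1.
Product: (-1)·(1) = -1.

-1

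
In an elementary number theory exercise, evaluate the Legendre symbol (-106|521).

Reduce the numerator: -106 ≡ 415 (mod 521), so (-106|521) = (415|521).
521 ≡ 1 (mod 4), so quadratic reciprocity gives (415|521) = (521|415). Reduce: 521 ≡ 106 (mod 415). Now have (106|415).
Factor out 2: 106 = 2·53. Since 415 ≡ 7 (mod 8), (2|415) = +1. Now have (53|415).
53 ≡ 1 (mod 4), so quadratic reciprocity gives (53|415) = (415|53). Reduce: 415 ≡ 44 (mod 53). Now have (44|53).
Factor out 2: 44 = 2^2·11. Since 53 ≡ 5 (mod 8), (2|53) = -1, and (2|53)^2 = +1. Now have (11|53).
53 ≡ 1 (mod 4), so quadratic reciprocity gives (11|53) = (53|11). Reduce: 53 ≡ 9 (mod 11). Now have (9|11).
9 ≡ 1 (mod 4), so quadratic reciprocity gives (9|11) = (11|9). Reduce: 11 ≡ 2 (mod 9). Now have (2|9).
Factor out 2: 2 = 2. Since 9 ≡ 1 (mod 8), (2|9) = +1. Now have (1|9).
(1|9) = 1. Collecting the sign factors: 1.

1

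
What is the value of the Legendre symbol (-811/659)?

Pull out -1: (-811/659) = (-1/659)·(811/659). Since 659 ≡ 3 (mod 4), (-1/659) = -1. Now have -(811/659).
Reduce the numerator: 811 ≡ 152 (mod 659), so (811/659) = (152/659).
Factor out 2: 152 = 2^3·19. Since 659 ≡ 3 (mod 8), (2/659) = -1, and (2/659)^3 = -1. Now have (19/659).
Both 19 ≡ 3 and 659 ≡ 3 (mod 4), so reciprocity gives (19/659) = -(659/19). Reduce: 659 ≡ 13 (mod 19). Now have -(13/19).
13 ≡ 1 (mod 4), so quadratic reciprocity gives (13/19) = (19/13). Reduce: 19 ≡ 6 (mod 13). Now have -(6/13).
Factor out 2: 6 = 2·3. Since 13 ≡ 5 (mod 8), (2/13) = -1. Now have (3/13).
13 ≡ 1 (mod 4), so quadratic reciprocity gives (3/13) = (13/3). Reduce: 13 ≡ 1 (mod 3). Now have (1/3).
(1/3) = 1. Collecting the sign factors: 1.

1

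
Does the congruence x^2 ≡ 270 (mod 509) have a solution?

Factor out 2: 270 = 2·135. Since 509 ≡ 5 (mod 8), (2/509) = -1. Now have -(135/509).
509 ≡ 1 (mod 4), so quadratic reciprocity gives (135/509) = (509/135). Reduce: 509 ≡ 104 (mod 135). Now have -(104/135).
Factor out 2: 104 = 2^3·13. Since 135 ≡ 7 (mod 8), (2/135) = +1, and (2/135)^3 = +1. Now have -(13/135).
13 ≡ 1 (mod 4), so quadratic reciprocity gives (13/135) = (135/13). Reduce: 135 ≡ 5 (mod 13). Now have -(5/13).
5 ≡ 1 (mod 4), so quadratic reciprocity gives (5/13) = (13/5). Reduce: 13 ≡ 3 (mod 5). Now have -(3/5).
5 ≡ 1 (mod 4), so quadratic reciprocity gives (3/5) = (5/3). Reduce: 5 ≡ 2 (mod 3). Now have -(2/3).
Factor out 2: 2 = 2. Since 3 ≡ 3 (mod 8), (2/3) = -1. Now have (1/3).
(1/3) = 1. Collecting the sign factors: 1.
The Legendre symbol is 1, so x^2 ≡ 270 (mod 509) has solution.

yes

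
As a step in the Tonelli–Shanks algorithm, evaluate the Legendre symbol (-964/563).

Pull out -1: (-964/563) = (-1/563)·(964/563). Since 563 ≡ 3 (mod 4), (-1/563) = -1. Now have -(964/563).
Reduce the numerator: 964 ≡ 401 (mod 563), so (964/563) = (401/563).
401 ≡ 1 (mod 4), so quadratic reciprocity gives (401/563) = (563/401). Reduce: 563 ≡ 162 (mod 401). Now have -(162/401).
Factor out 2: 162 = 2·81. Since 401 ≡ 1 (mod 8), (2/401) = +1. Now have -(81/401).
81 ≡ 1 (mod 4), so quadratic reciprocity gives (81/401) = (401/81). Reduce: 401 ≡ 77 (mod 81). Now have -(77/81).
77 ≡ 1 (mod 4), so quadratic reciprocity gives (77/81) = (81/77). Reduce: 81 ≡ 4 (mod 77). Now have -(4/77).
Factor out 2: 4 = 2^2. Since 77 ≡ 5 (mod 8), (2/77) = -1, and (2/77)^2 = +1. Now have -(1/77).
(1/77) = 1. Collecting the sign factors: -1.

-1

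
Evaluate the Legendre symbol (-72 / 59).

1

(-72 / 59)
  = (46 / 59)    [-72 ≡ 46 mod 59]
  = -(23 / 59)    [59 ≡ 3 mod 8 ⇒ (2 / 59) = -1]
  = (59 / 23)    [QR: both ≡ 3 mod 4, sign flips]
  = (13 / 23)    [59 ≡ 13 mod 23]
  = (23 / 13)    [QR: 13 ≡ 1 mod 4, sign kept]
  = (10 / 13)    [23 ≡ 10 mod 13]
  = -(5 / 13)    [13 ≡ 5 mod 8 ⇒ (2 / 13) = -1]
  = -(13 / 5)    [QR: 5 ≡ 1 mod 4, sign kept]
  = -(3 / 5)    [13 ≡ 3 mod 5]
  = -(5 / 3)    [QR: 5 ≡ 1 mod 4, sign kept]
  = -(2 / 3)    [5 ≡ 2 mod 3]
  = (1 / 3)    [3 ≡ 3 mod 8 ⇒ (2 / 3) = -1]
  = 1    [(1 / 3) = 1]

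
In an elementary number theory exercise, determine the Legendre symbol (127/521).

1

521 ≡ 1 (mod 4), so quadratic reciprocity gives (127/521) = (521/127). Reduce: 521 ≡ 13 (mod 127). Now have (13/127).
13 ≡ 1 (mod 4), so quadratic reciprocity gives (13/127) = (127/13). Reduce: 127 ≡ 10 (mod 13). Now have (10/13).
Factor out 2: 10 = 2·5. Since 13 ≡ 5 (mod 8), (2/13) = -1. Now have -(5/13).
5 ≡ 1 (mod 4), so quadratic reciprocity gives (5/13) = (13/5). Reduce: 13 ≡ 3 (mod 5). Now have -(3/5).
5 ≡ 1 (mod 4), so quadratic reciprocity gives (3/5) = (5/3). Reduce: 5 ≡ 2 (mod 3). Now have -(2/3).
Factor out 2: 2 = 2. Since 3 ≡ 3 (mod 8), (2/3) = -1. Now have (1/3).
(1/3) = 1. Collecting the sign factors: 1.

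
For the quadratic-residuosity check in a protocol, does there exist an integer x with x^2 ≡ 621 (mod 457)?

Reduce the numerator: 621 ≡ 164 (mod 457), so (621|457) = (164|457).
Factor out 2: 164 = 2^2·41. Since 457 ≡ 1 (mod 8), (2|457) = +1, and (2|457)^2 = +1. Now have (41|457).
41 ≡ 1 (mod 4), so quadratic reciprocity gives (41|457) = (457|41). Reduce: 457 ≡ 6 (mod 41). Now have (6|41).
Factor out 2: 6 = 2·3. Since 41 ≡ 1 (mod 8), (2|41) = +1. Now have (3|41).
41 ≡ 1 (mod 4), so quadratic reciprocity gives (3|41) = (41|3). Reduce: 41 ≡ 2 (mod 3). Now have (2|3).
Factor out 2: 2 = 2. Since 3 ≡ 3 (mod 8), (2|3) = -1. Now have -(1|3).
(1|3) = 1. Collecting the sign factors: -1.
(621|457) = -1, and 457 is prime, so 621 is not a quadratic residue mod 457.

no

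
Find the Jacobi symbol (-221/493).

Pull out -1: (-221/493) = (-1/493)·(221/493). Since 493 ≡ 1 (mod 4), (-1/493) = +1. Now have (221/493).
221 ≡ 1 (mod 4), so quadratic reciprocity gives (221/493) = (493/221). Reduce: 493 ≡ 51 (mod 221). Now have (51/221).
221 ≡ 1 (mod 4), so quadratic reciprocity gives (51/221) = (221/51). Reduce: 221 ≡ 17 (mod 51). Now have (17/51).
17 ≡ 1 (mod 4), so quadratic reciprocity gives (17/51) = (51/17). Reduce: 51 ≡ 0 (mod 17). Now have (0/17).
The numerator is now 0 with denominator 17 > 1: the symbol is 0.

0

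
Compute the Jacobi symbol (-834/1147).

(-834/1147)
  = -(834/1147)    [1147 ≡ 3 mod 4 ⇒ (-1/1147) = -1]
  = (417/1147)    [1147 ≡ 3 mod 8 ⇒ (2/1147) = -1]
  = (1147/417)    [QR: 417 ≡ 1 mod 4, sign kept]
  = (313/417)    [1147 ≡ 313 mod 417]
  = (417/313)    [QR: 313 ≡ 1 mod 4, sign kept]
  = (104/313)    [417 ≡ 104 mod 313]
  = (13/313)    [313 ≡ 1 mod 8 ⇒ (2/313)^3 = +1]
  = (313/13)    [QR: 13 ≡ 1 mod 4, sign kept]
  = (1/13)    [313 ≡ 1 mod 13]
  = 1    [(1/13) = 1]

1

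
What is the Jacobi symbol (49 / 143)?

(49 / 143)
  = (143 / 49)    [QR: 49 ≡ 1 mod 4, sign kept]
  = (45 / 49)    [143 ≡ 45 mod 49]
  = (49 / 45)    [QR: 45 ≡ 1 mod 4, sign kept]
  = (4 / 45)    [49 ≡ 4 mod 45]
  = (1 / 45)    [45 ≡ 5 mod 8 ⇒ (2 / 45)^2 = +1]
  = 1    [(1 / 45) = 1]

1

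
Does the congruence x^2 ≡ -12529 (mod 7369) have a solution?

(-12529/7369)
  = (12529/7369)    [7369 ≡ 1 mod 4 ⇒ (-1/7369) = +1]
  = (5160/7369)    [12529 ≡ 5160 mod 7369]
  = (645/7369)    [7369 ≡ 1 mod 8 ⇒ (2/7369)^3 = +1]
  = (7369/645)    [QR: 645 ≡ 1 mod 4, sign kept]
  = (274/645)    [7369 ≡ 274 mod 645]
  = -(137/645)    [645 ≡ 5 mod 8 ⇒ (2/645) = -1]
  = -(645/137)    [QR: 137 ≡ 1 mod 4, sign kept]
  = -(97/137)    [645 ≡ 97 mod 137]
  = -(137/97)    [QR: 97 ≡ 1 mod 4, sign kept]
  = -(40/97)    [137 ≡ 40 mod 97]
  = -(5/97)    [97 ≡ 1 mod 8 ⇒ (2/97)^3 = +1]
  = -(97/5)    [QR: 5 ≡ 1 mod 4, sign kept]
  = -(2/5)    [97 ≡ 2 mod 5]
  = (1/5)    [5 ≡ 5 mod 8 ⇒ (2/5) = -1]
  = 1    [(1/5) = 1]
(-12529/7369) = 1, and 7369 is prime, so -12529 is a quadratic residue mod 7369.

yes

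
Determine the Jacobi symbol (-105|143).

(-105|143)
  = (38|143)    [-105 ≡ 38 mod 143]
  = (19|143)    [143 ≡ 7 mod 8 ⇒ (2|143) = +1]
  = -(143|19)    [QR: both ≡ 3 mod 4, sign flips]
  = -(10|19)    [143 ≡ 10 mod 19]
  = (5|19)    [19 ≡ 3 mod 8 ⇒ (2|19) = -1]
  = (19|5)    [QR: 5 ≡ 1 mod 4, sign kept]
  = (4|5)    [19 ≡ 4 mod 5]
  = (1|5)    [5 ≡ 5 mod 8 ⇒ (2|5)^2 = +1]
  = 1    [(1|5) = 1]

1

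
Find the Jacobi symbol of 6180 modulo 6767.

(6180/6767)
  = (1545/6767)    [6767 ≡ 7 mod 8 ⇒ (2/6767)^2 = +1]
  = (6767/1545)    [QR: 1545 ≡ 1 mod 4, sign kept]
  = (587/1545)    [6767 ≡ 587 mod 1545]
  = (1545/587)    [QR: 1545 ≡ 1 mod 4, sign kept]
  = (371/587)    [1545 ≡ 371 mod 587]
  = -(587/371)    [QR: both ≡ 3 mod 4, sign flips]
  = -(216/371)    [587 ≡ 216 mod 371]
  = (27/371)    [371 ≡ 3 mod 8 ⇒ (2/371)^3 = -1]
  = -(371/27)    [QR: both ≡ 3 mod 4, sign flips]
  = -(20/27)    [371 ≡ 20 mod 27]
  = -(5/27)    [27 ≡ 3 mod 8 ⇒ (2/27)^2 = +1]
  = -(27/5)    [QR: 5 ≡ 1 mod 4, sign kept]
  = -(2/5)    [27 ≡ 2 mod 5]
  = (1/5)    [5 ≡ 5 mod 8 ⇒ (2/5) = -1]
  = 1    [(1/5) = 1]

1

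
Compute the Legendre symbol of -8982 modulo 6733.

Reduce the numerator: -8982 ≡ 4484 (mod 6733), so (-8982/6733) = (4484/6733).
Factor out 2: 4484 = 2^2·1121. Since 6733 ≡ 5 (mod 8), (2/6733) = -1, and (2/6733)^2 = +1. Now have (1121/6733).
1121 ≡ 1 (mod 4), so quadratic reciprocity gives (1121/6733) = (6733/1121). Reduce: 6733 ≡ 7 (mod 1121). Now have (7/1121).
1121 ≡ 1 (mod 4), so quadratic reciprocity gives (7/1121) = (1121/7). Reduce: 1121 ≡ 1 (mod 7). Now have (1/7).
(1/7) = 1. Collecting the sign factors: 1.

1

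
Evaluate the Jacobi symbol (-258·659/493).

By multiplicativity, (-258·659/493) = (-258/493)·(659/493).
First factor (-258/493):
Reduce the numerator: -258 ≡ 235 (mod 493), so (-258/493) = (235/493).
493 ≡ 1 (mod 4), so quadratic reciprocity gives (235/493) = (493/235). Reduce: 493 ≡ 23 (mod 235). Now have (23/235).
Both 23 ≡ 3 and 235 ≡ 3 (mod 4), so reciprocity gives (23/235) = -(235/23). Reduce: 235 ≡ 5 (mod 23). Now have -(5/23).
5 ≡ 1 (mod 4), so quadratic reciprocity gives (5/23) = (23/5). Reduce: 23 ≡ 3 (mod 5). Now have -(3/5).
5 ≡ 1 (mod 4), so quadratic reciprocity gives (3/5) = (5/3). Reduce: 5 ≡ 2 (mod 3). Now have -(2/3).
Factor out 2: 2 = 2. Since 3 ≡ 3 (mod 8), (2/3) = -1. Now have (1/3).
(1/3) = 1. Collecting the sign factors: 1.
Second factor (659/493):
Reduce the numerator: 659 ≡ 166 (mod 493), so (659/493) = (166/493).
Factor out 2: 166 = 2·83. Since 493 ≡ 5 (mod 8), (2/493) = -1. Now have -(83/493).
493 ≡ 1 (mod 4), so quadratic reciprocity gives (83/493) = (493/83). Reduce: 493 ≡ 78 (mod 83). Now have -(78/83).
Factor out 2: 78 = 2·39. Since 83 ≡ 3 (mod 8), (2/83) = -1. Now have (39/83).
Both 39 ≡ 3 and 83 ≡ 3 (mod 4), so reciprocity gives (39/83) = -(83/39). Reduce: 83 ≡ 5 (mod 39). Now have -(5/39).
5 ≡ 1 (mod 4), so quadratic reciprocity gives (5/39) = (39/5). Reduce: 39 ≡ 4 (mod 5). Now have -(4/5).
Factor out 2: 4 = 2^2. Since 5 ≡ 5 (mod 8), (2/5) = -1, and (2/5)^2 = +1. Now have -(1/5).
(1/5) = 1. Collecting the sign factors: -1.
Product: (1)·(-1) = -1.

-1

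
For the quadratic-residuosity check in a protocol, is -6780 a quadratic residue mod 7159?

no

(-6780|7159)
  = (379|7159)    [-6780 ≡ 379 mod 7159]
  = -(7159|379)    [QR: both ≡ 3 mod 4, sign flips]
  = -(337|379)    [7159 ≡ 337 mod 379]
  = -(379|337)    [QR: 337 ≡ 1 mod 4, sign kept]
  = -(42|337)    [379 ≡ 42 mod 337]
  = -(21|337)    [337 ≡ 1 mod 8 ⇒ (2|337) = +1]
  = -(337|21)    [QR: 21 ≡ 1 mod 4, sign kept]
  = -(1|21)    [337 ≡ 1 mod 21]
  = -1    [(1|21) = 1]
The Legendre symbol is -1, so x^2 ≡ -6780 (mod 7159) has no solution.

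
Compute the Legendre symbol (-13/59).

(-13/59)
  = (46/59)    [-13 ≡ 46 mod 59]
  = -(23/59)    [59 ≡ 3 mod 8 ⇒ (2/59) = -1]
  = (59/23)    [QR: both ≡ 3 mod 4, sign flips]
  = (13/23)    [59 ≡ 13 mod 23]
  = (23/13)    [QR: 13 ≡ 1 mod 4, sign kept]
  = (10/13)    [23 ≡ 10 mod 13]
  = -(5/13)    [13 ≡ 5 mod 8 ⇒ (2/13) = -1]
  = -(13/5)    [QR: 5 ≡ 1 mod 4, sign kept]
  = -(3/5)    [13 ≡ 3 mod 5]
  = -(5/3)    [QR: 5 ≡ 1 mod 4, sign kept]
  = -(2/3)    [5 ≡ 2 mod 3]
  = (1/3)    [3 ≡ 3 mod 8 ⇒ (2/3) = -1]
  = 1    [(1/3) = 1]

1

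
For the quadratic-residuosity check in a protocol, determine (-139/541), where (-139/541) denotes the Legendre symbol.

1

Reduce the numerator: -139 ≡ 402 (mod 541), so (-139/541) = (402/541).
Factor out 2: 402 = 2·201. Since 541 ≡ 5 (mod 8), (2/541) = -1. Now have -(201/541).
201 ≡ 1 (mod 4), so quadratic reciprocity gives (201/541) = (541/201). Reduce: 541 ≡ 139 (mod 201). Now have -(139/201).
201 ≡ 1 (mod 4), so quadratic reciprocity gives (139/201) = (201/139). Reduce: 201 ≡ 62 (mod 139). Now have -(62/139).
Factor out 2: 62 = 2·31. Since 139 ≡ 3 (mod 8), (2/139) = -1. Now have (31/139).
Both 31 ≡ 3 and 139 ≡ 3 (mod 4), so reciprocity gives (31/139) = -(139/31). Reduce: 139 ≡ 15 (mod 31). Now have -(15/31).
Both 15 ≡ 3 and 31 ≡ 3 (mod 4), so reciprocity gives (15/31) = -(31/15). Reduce: 31 ≡ 1 (mod 15). Now have (1/15).
(1/15) = 1. Collecting the sign factors: 1.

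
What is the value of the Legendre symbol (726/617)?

-1

Reduce the numerator: 726 ≡ 109 (mod 617), so (726/617) = (109/617).
109 ≡ 1 (mod 4), so quadratic reciprocity gives (109/617) = (617/109). Reduce: 617 ≡ 72 (mod 109). Now have (72/109).
Factor out 2: 72 = 2^3·9. Since 109 ≡ 5 (mod 8), (2/109) = -1, and (2/109)^3 = -1. Now have -(9/109).
9 ≡ 1 (mod 4), so quadratic reciprocity gives (9/109) = (109/9). Reduce: 109 ≡ 1 (mod 9). Now have -(1/9).
(1/9) = 1. Collecting the sign factors: -1.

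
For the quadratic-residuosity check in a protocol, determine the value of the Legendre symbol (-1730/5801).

1

Pull out -1: (-1730/5801) = (-1/5801)·(1730/5801). Since 5801 ≡ 1 (mod 4), (-1/5801) = +1. Now have (1730/5801).
Factor out 2: 1730 = 2·865. Since 5801 ≡ 1 (mod 8), (2/5801) = +1. Now have (865/5801).
865 ≡ 1 (mod 4), so quadratic reciprocity gives (865/5801) = (5801/865). Reduce: 5801 ≡ 611 (mod 865). Now have (611/865).
865 ≡ 1 (mod 4), so quadratic reciprocity gives (611/865) = (865/611). Reduce: 865 ≡ 254 (mod 611). Now have (254/611).
Factor out 2: 254 = 2·127. Since 611 ≡ 3 (mod 8), (2/611) = -1. Now have -(127/611).
Both 127 ≡ 3 and 611 ≡ 3 (mod 4), so reciprocity gives (127/611) = -(611/127). Reduce: 611 ≡ 103 (mod 127). Now have (103/127).
Both 103 ≡ 3 and 127 ≡ 3 (mod 4), so reciprocity gives (103/127) = -(127/103). Reduce: 127 ≡ 24 (mod 103). Now have -(24/103).
Factor out 2: 24 = 2^3·3. Since 103 ≡ 7 (mod 8), (2/103) = +1, and (2/103)^3 = +1. Now have -(3/103).
Both 3 ≡ 3 and 103 ≡ 3 (mod 4), so reciprocity gives (3/103) = -(103/3). Reduce: 103 ≡ 1 (mod 3). Now have (1/3).
(1/3) = 1. Collecting the sign factors: 1.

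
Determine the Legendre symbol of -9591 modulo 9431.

(-9591 / 9431)
  = (9271 / 9431)    [-9591 ≡ 9271 mod 9431]
  = -(9431 / 9271)    [QR: both ≡ 3 mod 4, sign flips]
  = -(160 / 9271)    [9431 ≡ 160 mod 9271]
  = -(5 / 9271)    [9271 ≡ 7 mod 8 ⇒ (2 / 9271)^5 = +1]
  = -(9271 / 5)    [QR: 5 ≡ 1 mod 4, sign kept]
  = -(1 / 5)    [9271 ≡ 1 mod 5]
  = -1    [(1 / 5) = 1]

-1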